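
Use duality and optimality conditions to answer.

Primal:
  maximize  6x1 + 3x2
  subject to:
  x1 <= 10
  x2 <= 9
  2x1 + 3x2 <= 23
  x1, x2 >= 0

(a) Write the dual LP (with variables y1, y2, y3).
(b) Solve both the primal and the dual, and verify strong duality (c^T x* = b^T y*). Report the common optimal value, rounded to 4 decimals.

The standard primal-dual pair for 'max c^T x s.t. A x <= b, x >= 0' is:
  Dual:  min b^T y  s.t.  A^T y >= c,  y >= 0.

So the dual LP is:
  minimize  10y1 + 9y2 + 23y3
  subject to:
    y1 + 2y3 >= 6
    y2 + 3y3 >= 3
    y1, y2, y3 >= 0

Solving the primal: x* = (10, 1).
  primal value c^T x* = 63.
Solving the dual: y* = (4, 0, 1).
  dual value b^T y* = 63.
Strong duality: c^T x* = b^T y*. Confirmed.

63


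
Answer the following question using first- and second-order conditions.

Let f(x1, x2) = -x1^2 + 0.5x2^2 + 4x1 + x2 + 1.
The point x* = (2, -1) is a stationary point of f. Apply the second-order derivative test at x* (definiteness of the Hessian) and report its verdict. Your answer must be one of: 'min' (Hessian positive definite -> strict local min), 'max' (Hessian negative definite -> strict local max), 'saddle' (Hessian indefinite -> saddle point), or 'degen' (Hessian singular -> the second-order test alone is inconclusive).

Compute the Hessian H = grad^2 f:
  H = [[-2, 0], [0, 1]]
Verify stationarity: grad f(x*) = H x* + g = (0, 0).
Eigenvalues of H: -2, 1.
Eigenvalues have mixed signs, so H is indefinite -> x* is a saddle point.

saddle


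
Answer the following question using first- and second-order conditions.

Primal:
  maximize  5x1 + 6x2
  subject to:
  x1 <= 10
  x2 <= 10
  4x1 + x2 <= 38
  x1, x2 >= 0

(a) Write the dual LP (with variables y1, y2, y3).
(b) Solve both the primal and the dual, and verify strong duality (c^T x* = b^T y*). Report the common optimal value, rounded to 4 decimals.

The standard primal-dual pair for 'max c^T x s.t. A x <= b, x >= 0' is:
  Dual:  min b^T y  s.t.  A^T y >= c,  y >= 0.

So the dual LP is:
  minimize  10y1 + 10y2 + 38y3
  subject to:
    y1 + 4y3 >= 5
    y2 + y3 >= 6
    y1, y2, y3 >= 0

Solving the primal: x* = (7, 10).
  primal value c^T x* = 95.
Solving the dual: y* = (0, 4.75, 1.25).
  dual value b^T y* = 95.
Strong duality: c^T x* = b^T y*. Confirmed.

95


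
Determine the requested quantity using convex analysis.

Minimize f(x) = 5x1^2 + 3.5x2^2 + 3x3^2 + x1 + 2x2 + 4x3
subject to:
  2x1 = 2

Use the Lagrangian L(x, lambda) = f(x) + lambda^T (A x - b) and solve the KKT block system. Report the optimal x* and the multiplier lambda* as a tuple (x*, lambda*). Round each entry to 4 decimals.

Form the Lagrangian:
  L(x, lambda) = (1/2) x^T Q x + c^T x + lambda^T (A x - b)
Stationarity (grad_x L = 0): Q x + c + A^T lambda = 0.
Primal feasibility: A x = b.

This gives the KKT block system:
  [ Q   A^T ] [ x     ]   [-c ]
  [ A    0  ] [ lambda ] = [ b ]

Solving the linear system:
  x*      = (1, -0.2857, -0.6667)
  lambda* = (-5.5)
  f(x*)   = 4.381

x* = (1, -0.2857, -0.6667), lambda* = (-5.5)


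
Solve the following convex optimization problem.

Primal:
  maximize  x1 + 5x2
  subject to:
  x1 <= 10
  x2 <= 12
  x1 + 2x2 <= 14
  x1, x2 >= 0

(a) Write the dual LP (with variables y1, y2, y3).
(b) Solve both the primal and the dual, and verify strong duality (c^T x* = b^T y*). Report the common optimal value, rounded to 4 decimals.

The standard primal-dual pair for 'max c^T x s.t. A x <= b, x >= 0' is:
  Dual:  min b^T y  s.t.  A^T y >= c,  y >= 0.

So the dual LP is:
  minimize  10y1 + 12y2 + 14y3
  subject to:
    y1 + y3 >= 1
    y2 + 2y3 >= 5
    y1, y2, y3 >= 0

Solving the primal: x* = (0, 7).
  primal value c^T x* = 35.
Solving the dual: y* = (0, 0, 2.5).
  dual value b^T y* = 35.
Strong duality: c^T x* = b^T y*. Confirmed.

35


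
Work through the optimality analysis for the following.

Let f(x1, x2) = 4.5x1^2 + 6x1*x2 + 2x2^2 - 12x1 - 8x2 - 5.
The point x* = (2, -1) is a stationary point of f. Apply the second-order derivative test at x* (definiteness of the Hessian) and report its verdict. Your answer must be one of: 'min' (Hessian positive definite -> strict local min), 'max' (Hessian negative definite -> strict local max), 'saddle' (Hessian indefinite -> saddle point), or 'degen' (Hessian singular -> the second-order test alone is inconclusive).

Compute the Hessian H = grad^2 f:
  H = [[9, 6], [6, 4]]
Verify stationarity: grad f(x*) = H x* + g = (0, 0).
Eigenvalues of H: 0, 13.
H has a zero eigenvalue (singular; positive semidefinite but not definite), so H is neither positive definite, negative definite, nor indefinite. The second-order test alone is inconclusive -> degen.
(Indeed, f is constant along the null direction of H through x*, so x* is not a strict local extremum.)

degen


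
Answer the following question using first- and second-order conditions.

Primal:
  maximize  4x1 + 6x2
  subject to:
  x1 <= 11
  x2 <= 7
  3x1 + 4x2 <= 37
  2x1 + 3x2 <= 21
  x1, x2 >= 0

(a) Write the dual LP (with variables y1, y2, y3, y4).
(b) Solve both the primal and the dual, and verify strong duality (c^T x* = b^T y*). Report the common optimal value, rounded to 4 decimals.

The standard primal-dual pair for 'max c^T x s.t. A x <= b, x >= 0' is:
  Dual:  min b^T y  s.t.  A^T y >= c,  y >= 0.

So the dual LP is:
  minimize  11y1 + 7y2 + 37y3 + 21y4
  subject to:
    y1 + 3y3 + 2y4 >= 4
    y2 + 4y3 + 3y4 >= 6
    y1, y2, y3, y4 >= 0

Solving the primal: x* = (10.5, 0).
  primal value c^T x* = 42.
Solving the dual: y* = (0, 0, 0, 2).
  dual value b^T y* = 42.
Strong duality: c^T x* = b^T y*. Confirmed.

42


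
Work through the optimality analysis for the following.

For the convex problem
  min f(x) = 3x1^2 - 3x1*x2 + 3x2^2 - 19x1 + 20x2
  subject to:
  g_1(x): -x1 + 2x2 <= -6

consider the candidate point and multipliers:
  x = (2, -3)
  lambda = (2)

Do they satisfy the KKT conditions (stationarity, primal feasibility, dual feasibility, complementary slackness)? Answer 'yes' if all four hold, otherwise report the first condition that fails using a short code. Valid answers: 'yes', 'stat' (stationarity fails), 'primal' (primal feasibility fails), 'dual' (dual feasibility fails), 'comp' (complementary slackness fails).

Gradient of f: grad f(x) = Q x + c = (2, -4)
Constraint values g_i(x) = a_i^T x - b_i:
  g_1((2, -3)) = -2
Stationarity residual: grad f(x) + sum_i lambda_i a_i = (0, 0)
  -> stationarity OK
Primal feasibility (all g_i <= 0): OK
Dual feasibility (all lambda_i >= 0): OK
Complementary slackness (lambda_i * g_i(x) = 0 for all i): FAILS

Verdict: the first failing condition is complementary_slackness -> comp.

comp


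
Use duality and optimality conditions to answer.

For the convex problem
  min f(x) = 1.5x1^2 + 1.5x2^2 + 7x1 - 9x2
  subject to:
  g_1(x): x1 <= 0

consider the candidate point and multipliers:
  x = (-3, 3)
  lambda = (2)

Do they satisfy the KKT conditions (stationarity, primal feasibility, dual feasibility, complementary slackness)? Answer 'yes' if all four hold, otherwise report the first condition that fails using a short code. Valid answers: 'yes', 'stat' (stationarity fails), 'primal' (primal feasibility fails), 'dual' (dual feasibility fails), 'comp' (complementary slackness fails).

Gradient of f: grad f(x) = Q x + c = (-2, 0)
Constraint values g_i(x) = a_i^T x - b_i:
  g_1((-3, 3)) = -3
Stationarity residual: grad f(x) + sum_i lambda_i a_i = (0, 0)
  -> stationarity OK
Primal feasibility (all g_i <= 0): OK
Dual feasibility (all lambda_i >= 0): OK
Complementary slackness (lambda_i * g_i(x) = 0 for all i): FAILS

Verdict: the first failing condition is complementary_slackness -> comp.

comp


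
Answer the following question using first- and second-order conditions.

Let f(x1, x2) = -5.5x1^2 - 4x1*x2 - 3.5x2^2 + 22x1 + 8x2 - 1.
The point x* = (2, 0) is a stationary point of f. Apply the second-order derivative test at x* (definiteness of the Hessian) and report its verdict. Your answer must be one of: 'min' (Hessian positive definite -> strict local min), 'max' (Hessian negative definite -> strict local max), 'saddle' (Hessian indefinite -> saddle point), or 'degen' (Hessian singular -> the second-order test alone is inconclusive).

Compute the Hessian H = grad^2 f:
  H = [[-11, -4], [-4, -7]]
Verify stationarity: grad f(x*) = H x* + g = (0, 0).
Eigenvalues of H: -13.4721, -4.5279.
Both eigenvalues < 0, so H is negative definite -> x* is a strict local max.

max


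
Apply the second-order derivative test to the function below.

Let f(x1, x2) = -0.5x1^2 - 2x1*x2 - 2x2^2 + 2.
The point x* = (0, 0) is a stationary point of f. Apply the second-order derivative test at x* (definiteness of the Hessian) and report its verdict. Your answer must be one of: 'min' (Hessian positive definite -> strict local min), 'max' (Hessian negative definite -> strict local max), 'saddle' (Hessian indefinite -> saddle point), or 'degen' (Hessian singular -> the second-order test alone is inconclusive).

Compute the Hessian H = grad^2 f:
  H = [[-1, -2], [-2, -4]]
Verify stationarity: grad f(x*) = H x* + g = (0, 0).
Eigenvalues of H: -5, 0.
H has a zero eigenvalue (singular; negative semidefinite but not definite), so H is neither positive definite, negative definite, nor indefinite. The second-order test alone is inconclusive -> degen.
(Indeed, f is constant along the null direction of H through x*, so x* is not a strict local extremum.)

degen


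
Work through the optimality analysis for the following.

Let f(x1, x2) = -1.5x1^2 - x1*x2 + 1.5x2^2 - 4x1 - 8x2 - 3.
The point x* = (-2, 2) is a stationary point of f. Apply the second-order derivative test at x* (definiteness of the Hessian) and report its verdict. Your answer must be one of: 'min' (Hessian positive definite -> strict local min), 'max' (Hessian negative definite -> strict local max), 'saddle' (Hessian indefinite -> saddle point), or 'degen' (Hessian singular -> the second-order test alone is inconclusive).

Compute the Hessian H = grad^2 f:
  H = [[-3, -1], [-1, 3]]
Verify stationarity: grad f(x*) = H x* + g = (0, 0).
Eigenvalues of H: -3.1623, 3.1623.
Eigenvalues have mixed signs, so H is indefinite -> x* is a saddle point.

saddle


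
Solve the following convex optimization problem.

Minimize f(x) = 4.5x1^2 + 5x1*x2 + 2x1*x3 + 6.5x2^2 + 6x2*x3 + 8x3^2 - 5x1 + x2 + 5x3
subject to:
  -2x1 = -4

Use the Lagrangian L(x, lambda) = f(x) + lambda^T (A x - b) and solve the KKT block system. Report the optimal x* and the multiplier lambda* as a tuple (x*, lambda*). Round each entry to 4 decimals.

Form the Lagrangian:
  L(x, lambda) = (1/2) x^T Q x + c^T x + lambda^T (A x - b)
Stationarity (grad_x L = 0): Q x + c + A^T lambda = 0.
Primal feasibility: A x = b.

This gives the KKT block system:
  [ Q   A^T ] [ x     ]   [-c ]
  [ A    0  ] [ lambda ] = [ b ]

Solving the linear system:
  x*      = (2, -0.7093, -0.2965)
  lambda* = (4.4302)
  f(x*)   = 2.7645

x* = (2, -0.7093, -0.2965), lambda* = (4.4302)


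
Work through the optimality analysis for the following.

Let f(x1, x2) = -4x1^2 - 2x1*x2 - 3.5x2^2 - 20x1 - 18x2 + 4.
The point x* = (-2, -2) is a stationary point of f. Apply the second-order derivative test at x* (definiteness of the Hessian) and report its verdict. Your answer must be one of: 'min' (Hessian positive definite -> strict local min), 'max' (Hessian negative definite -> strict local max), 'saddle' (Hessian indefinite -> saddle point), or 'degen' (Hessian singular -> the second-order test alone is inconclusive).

Compute the Hessian H = grad^2 f:
  H = [[-8, -2], [-2, -7]]
Verify stationarity: grad f(x*) = H x* + g = (0, 0).
Eigenvalues of H: -9.5616, -5.4384.
Both eigenvalues < 0, so H is negative definite -> x* is a strict local max.

max


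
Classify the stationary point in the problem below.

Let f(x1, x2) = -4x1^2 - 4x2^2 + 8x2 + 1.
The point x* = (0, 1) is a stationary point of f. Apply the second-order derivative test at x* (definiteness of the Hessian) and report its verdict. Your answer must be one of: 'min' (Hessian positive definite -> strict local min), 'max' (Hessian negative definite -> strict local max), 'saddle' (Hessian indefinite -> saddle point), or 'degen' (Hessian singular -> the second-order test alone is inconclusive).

Compute the Hessian H = grad^2 f:
  H = [[-8, 0], [0, -8]]
Verify stationarity: grad f(x*) = H x* + g = (0, 0).
Eigenvalues of H: -8, -8.
Both eigenvalues < 0, so H is negative definite -> x* is a strict local max.

max


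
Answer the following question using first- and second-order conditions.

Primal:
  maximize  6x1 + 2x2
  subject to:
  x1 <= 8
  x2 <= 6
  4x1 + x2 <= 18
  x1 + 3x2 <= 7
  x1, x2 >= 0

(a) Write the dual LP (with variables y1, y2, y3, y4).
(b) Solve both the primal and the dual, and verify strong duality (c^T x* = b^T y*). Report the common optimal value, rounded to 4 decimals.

The standard primal-dual pair for 'max c^T x s.t. A x <= b, x >= 0' is:
  Dual:  min b^T y  s.t.  A^T y >= c,  y >= 0.

So the dual LP is:
  minimize  8y1 + 6y2 + 18y3 + 7y4
  subject to:
    y1 + 4y3 + y4 >= 6
    y2 + y3 + 3y4 >= 2
    y1, y2, y3, y4 >= 0

Solving the primal: x* = (4.2727, 0.9091).
  primal value c^T x* = 27.4545.
Solving the dual: y* = (0, 0, 1.4545, 0.1818).
  dual value b^T y* = 27.4545.
Strong duality: c^T x* = b^T y*. Confirmed.

27.4545


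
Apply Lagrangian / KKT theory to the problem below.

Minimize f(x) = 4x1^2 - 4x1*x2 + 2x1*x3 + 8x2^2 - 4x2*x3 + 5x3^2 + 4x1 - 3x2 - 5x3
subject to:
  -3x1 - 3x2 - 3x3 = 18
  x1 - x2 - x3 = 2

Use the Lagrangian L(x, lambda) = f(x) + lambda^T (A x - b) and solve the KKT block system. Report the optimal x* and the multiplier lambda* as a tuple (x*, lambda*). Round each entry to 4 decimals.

Form the Lagrangian:
  L(x, lambda) = (1/2) x^T Q x + c^T x + lambda^T (A x - b)
Stationarity (grad_x L = 0): Q x + c + A^T lambda = 0.
Primal feasibility: A x = b.

This gives the KKT block system:
  [ Q   A^T ] [ x     ]   [-c ]
  [ A    0  ] [ lambda ] = [ b ]

Solving the linear system:
  x*      = (-2, -2.0588, -1.9412)
  lambda* = (-4.6373, -6.2647)
  f(x*)   = 51.9412

x* = (-2, -2.0588, -1.9412), lambda* = (-4.6373, -6.2647)


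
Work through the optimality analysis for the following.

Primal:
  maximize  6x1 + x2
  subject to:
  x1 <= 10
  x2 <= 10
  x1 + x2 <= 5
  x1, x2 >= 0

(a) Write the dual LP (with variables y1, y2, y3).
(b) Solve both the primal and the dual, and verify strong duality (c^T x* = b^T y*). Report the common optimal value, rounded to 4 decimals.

The standard primal-dual pair for 'max c^T x s.t. A x <= b, x >= 0' is:
  Dual:  min b^T y  s.t.  A^T y >= c,  y >= 0.

So the dual LP is:
  minimize  10y1 + 10y2 + 5y3
  subject to:
    y1 + y3 >= 6
    y2 + y3 >= 1
    y1, y2, y3 >= 0

Solving the primal: x* = (5, 0).
  primal value c^T x* = 30.
Solving the dual: y* = (0, 0, 6).
  dual value b^T y* = 30.
Strong duality: c^T x* = b^T y*. Confirmed.

30


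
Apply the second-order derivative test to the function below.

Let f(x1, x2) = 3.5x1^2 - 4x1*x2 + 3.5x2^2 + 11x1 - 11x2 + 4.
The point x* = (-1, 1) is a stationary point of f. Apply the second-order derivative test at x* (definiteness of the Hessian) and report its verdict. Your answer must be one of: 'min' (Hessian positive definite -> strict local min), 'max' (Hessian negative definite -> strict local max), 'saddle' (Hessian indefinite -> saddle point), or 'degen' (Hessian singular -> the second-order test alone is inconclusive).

Compute the Hessian H = grad^2 f:
  H = [[7, -4], [-4, 7]]
Verify stationarity: grad f(x*) = H x* + g = (0, 0).
Eigenvalues of H: 3, 11.
Both eigenvalues > 0, so H is positive definite -> x* is a strict local min.

min


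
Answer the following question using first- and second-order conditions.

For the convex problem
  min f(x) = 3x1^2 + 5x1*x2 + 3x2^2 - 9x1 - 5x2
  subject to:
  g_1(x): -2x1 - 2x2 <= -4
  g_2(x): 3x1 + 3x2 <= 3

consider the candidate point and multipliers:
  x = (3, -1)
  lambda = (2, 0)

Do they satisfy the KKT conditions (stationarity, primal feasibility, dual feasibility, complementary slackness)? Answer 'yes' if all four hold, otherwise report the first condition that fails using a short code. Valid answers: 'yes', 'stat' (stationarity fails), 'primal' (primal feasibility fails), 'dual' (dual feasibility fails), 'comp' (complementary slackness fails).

Gradient of f: grad f(x) = Q x + c = (4, 4)
Constraint values g_i(x) = a_i^T x - b_i:
  g_1((3, -1)) = 0
  g_2((3, -1)) = 3
Stationarity residual: grad f(x) + sum_i lambda_i a_i = (0, 0)
  -> stationarity OK
Primal feasibility (all g_i <= 0): FAILS
Dual feasibility (all lambda_i >= 0): OK
Complementary slackness (lambda_i * g_i(x) = 0 for all i): OK

Verdict: the first failing condition is primal_feasibility -> primal.

primal


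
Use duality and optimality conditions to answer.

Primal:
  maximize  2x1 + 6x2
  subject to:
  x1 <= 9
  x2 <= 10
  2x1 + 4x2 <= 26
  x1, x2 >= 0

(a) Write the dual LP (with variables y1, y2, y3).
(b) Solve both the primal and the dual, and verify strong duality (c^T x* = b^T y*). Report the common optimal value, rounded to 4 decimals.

The standard primal-dual pair for 'max c^T x s.t. A x <= b, x >= 0' is:
  Dual:  min b^T y  s.t.  A^T y >= c,  y >= 0.

So the dual LP is:
  minimize  9y1 + 10y2 + 26y3
  subject to:
    y1 + 2y3 >= 2
    y2 + 4y3 >= 6
    y1, y2, y3 >= 0

Solving the primal: x* = (0, 6.5).
  primal value c^T x* = 39.
Solving the dual: y* = (0, 0, 1.5).
  dual value b^T y* = 39.
Strong duality: c^T x* = b^T y*. Confirmed.

39


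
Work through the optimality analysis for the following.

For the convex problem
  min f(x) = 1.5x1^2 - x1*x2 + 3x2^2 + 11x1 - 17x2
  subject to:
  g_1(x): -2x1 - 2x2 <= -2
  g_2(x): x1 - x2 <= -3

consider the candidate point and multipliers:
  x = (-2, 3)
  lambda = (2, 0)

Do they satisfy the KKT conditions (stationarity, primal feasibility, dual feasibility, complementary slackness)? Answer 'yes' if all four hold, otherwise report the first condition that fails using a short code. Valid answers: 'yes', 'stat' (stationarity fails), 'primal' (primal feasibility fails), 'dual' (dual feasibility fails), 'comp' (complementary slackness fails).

Gradient of f: grad f(x) = Q x + c = (2, 3)
Constraint values g_i(x) = a_i^T x - b_i:
  g_1((-2, 3)) = 0
  g_2((-2, 3)) = -2
Stationarity residual: grad f(x) + sum_i lambda_i a_i = (-2, -1)
  -> stationarity FAILS
Primal feasibility (all g_i <= 0): OK
Dual feasibility (all lambda_i >= 0): OK
Complementary slackness (lambda_i * g_i(x) = 0 for all i): OK

Verdict: the first failing condition is stationarity -> stat.

stat


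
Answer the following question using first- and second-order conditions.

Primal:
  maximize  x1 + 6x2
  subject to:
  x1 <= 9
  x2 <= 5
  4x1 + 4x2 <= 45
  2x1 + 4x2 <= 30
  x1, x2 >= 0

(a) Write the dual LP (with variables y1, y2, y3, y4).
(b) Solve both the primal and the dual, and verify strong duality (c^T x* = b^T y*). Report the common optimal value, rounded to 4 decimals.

The standard primal-dual pair for 'max c^T x s.t. A x <= b, x >= 0' is:
  Dual:  min b^T y  s.t.  A^T y >= c,  y >= 0.

So the dual LP is:
  minimize  9y1 + 5y2 + 45y3 + 30y4
  subject to:
    y1 + 4y3 + 2y4 >= 1
    y2 + 4y3 + 4y4 >= 6
    y1, y2, y3, y4 >= 0

Solving the primal: x* = (5, 5).
  primal value c^T x* = 35.
Solving the dual: y* = (0, 4, 0, 0.5).
  dual value b^T y* = 35.
Strong duality: c^T x* = b^T y*. Confirmed.

35


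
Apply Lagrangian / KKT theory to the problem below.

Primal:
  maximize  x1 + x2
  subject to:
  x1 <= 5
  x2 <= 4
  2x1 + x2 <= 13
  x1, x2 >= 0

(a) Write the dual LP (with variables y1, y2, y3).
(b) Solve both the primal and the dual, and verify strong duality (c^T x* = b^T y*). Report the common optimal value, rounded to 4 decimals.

The standard primal-dual pair for 'max c^T x s.t. A x <= b, x >= 0' is:
  Dual:  min b^T y  s.t.  A^T y >= c,  y >= 0.

So the dual LP is:
  minimize  5y1 + 4y2 + 13y3
  subject to:
    y1 + 2y3 >= 1
    y2 + y3 >= 1
    y1, y2, y3 >= 0

Solving the primal: x* = (4.5, 4).
  primal value c^T x* = 8.5.
Solving the dual: y* = (0, 0.5, 0.5).
  dual value b^T y* = 8.5.
Strong duality: c^T x* = b^T y*. Confirmed.

8.5


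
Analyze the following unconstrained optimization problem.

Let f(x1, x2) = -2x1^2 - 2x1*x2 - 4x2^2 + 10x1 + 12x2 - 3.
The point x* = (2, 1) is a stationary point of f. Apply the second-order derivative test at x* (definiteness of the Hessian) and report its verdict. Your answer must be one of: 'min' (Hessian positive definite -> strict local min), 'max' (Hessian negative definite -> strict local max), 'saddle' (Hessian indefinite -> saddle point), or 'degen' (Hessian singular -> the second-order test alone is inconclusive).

Compute the Hessian H = grad^2 f:
  H = [[-4, -2], [-2, -8]]
Verify stationarity: grad f(x*) = H x* + g = (0, 0).
Eigenvalues of H: -8.8284, -3.1716.
Both eigenvalues < 0, so H is negative definite -> x* is a strict local max.

max


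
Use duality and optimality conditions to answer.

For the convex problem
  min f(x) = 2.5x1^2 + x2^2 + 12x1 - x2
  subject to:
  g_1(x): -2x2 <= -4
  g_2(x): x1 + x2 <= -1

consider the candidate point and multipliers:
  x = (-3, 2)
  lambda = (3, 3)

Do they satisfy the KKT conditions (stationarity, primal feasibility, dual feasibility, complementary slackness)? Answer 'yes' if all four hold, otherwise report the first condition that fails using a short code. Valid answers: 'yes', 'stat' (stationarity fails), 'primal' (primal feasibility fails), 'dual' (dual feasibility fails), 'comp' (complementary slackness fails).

Gradient of f: grad f(x) = Q x + c = (-3, 3)
Constraint values g_i(x) = a_i^T x - b_i:
  g_1((-3, 2)) = 0
  g_2((-3, 2)) = 0
Stationarity residual: grad f(x) + sum_i lambda_i a_i = (0, 0)
  -> stationarity OK
Primal feasibility (all g_i <= 0): OK
Dual feasibility (all lambda_i >= 0): OK
Complementary slackness (lambda_i * g_i(x) = 0 for all i): OK

Verdict: yes, KKT holds.

yes


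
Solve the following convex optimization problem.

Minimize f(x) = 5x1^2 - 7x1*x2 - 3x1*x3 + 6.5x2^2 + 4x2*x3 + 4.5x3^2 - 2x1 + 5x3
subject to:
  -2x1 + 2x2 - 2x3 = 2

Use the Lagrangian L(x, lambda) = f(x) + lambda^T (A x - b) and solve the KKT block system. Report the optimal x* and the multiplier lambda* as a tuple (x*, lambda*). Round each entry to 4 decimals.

Form the Lagrangian:
  L(x, lambda) = (1/2) x^T Q x + c^T x + lambda^T (A x - b)
Stationarity (grad_x L = 0): Q x + c + A^T lambda = 0.
Primal feasibility: A x = b.

This gives the KKT block system:
  [ Q   A^T ] [ x     ]   [-c ]
  [ A    0  ] [ lambda ] = [ b ]

Solving the linear system:
  x*      = (0.1538, 0.3846, -0.7692)
  lambda* = (-0.4231)
  f(x*)   = -1.6538

x* = (0.1538, 0.3846, -0.7692), lambda* = (-0.4231)


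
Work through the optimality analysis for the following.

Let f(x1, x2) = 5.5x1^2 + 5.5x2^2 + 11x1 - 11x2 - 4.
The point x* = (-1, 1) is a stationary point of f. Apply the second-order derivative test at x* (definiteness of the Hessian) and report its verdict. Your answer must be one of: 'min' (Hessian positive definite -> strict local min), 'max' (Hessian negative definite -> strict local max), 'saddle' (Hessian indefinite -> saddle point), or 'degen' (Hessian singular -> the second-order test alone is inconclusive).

Compute the Hessian H = grad^2 f:
  H = [[11, 0], [0, 11]]
Verify stationarity: grad f(x*) = H x* + g = (0, 0).
Eigenvalues of H: 11, 11.
Both eigenvalues > 0, so H is positive definite -> x* is a strict local min.

min


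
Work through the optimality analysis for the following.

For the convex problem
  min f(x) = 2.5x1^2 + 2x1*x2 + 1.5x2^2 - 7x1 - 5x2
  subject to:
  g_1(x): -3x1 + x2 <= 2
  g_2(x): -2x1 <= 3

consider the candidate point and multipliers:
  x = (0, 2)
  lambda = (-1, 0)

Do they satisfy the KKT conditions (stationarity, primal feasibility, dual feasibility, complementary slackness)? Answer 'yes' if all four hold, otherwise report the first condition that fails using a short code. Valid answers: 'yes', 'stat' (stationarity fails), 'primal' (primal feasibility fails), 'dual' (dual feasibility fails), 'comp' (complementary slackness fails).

Gradient of f: grad f(x) = Q x + c = (-3, 1)
Constraint values g_i(x) = a_i^T x - b_i:
  g_1((0, 2)) = 0
  g_2((0, 2)) = -3
Stationarity residual: grad f(x) + sum_i lambda_i a_i = (0, 0)
  -> stationarity OK
Primal feasibility (all g_i <= 0): OK
Dual feasibility (all lambda_i >= 0): FAILS
Complementary slackness (lambda_i * g_i(x) = 0 for all i): OK

Verdict: the first failing condition is dual_feasibility -> dual.

dual


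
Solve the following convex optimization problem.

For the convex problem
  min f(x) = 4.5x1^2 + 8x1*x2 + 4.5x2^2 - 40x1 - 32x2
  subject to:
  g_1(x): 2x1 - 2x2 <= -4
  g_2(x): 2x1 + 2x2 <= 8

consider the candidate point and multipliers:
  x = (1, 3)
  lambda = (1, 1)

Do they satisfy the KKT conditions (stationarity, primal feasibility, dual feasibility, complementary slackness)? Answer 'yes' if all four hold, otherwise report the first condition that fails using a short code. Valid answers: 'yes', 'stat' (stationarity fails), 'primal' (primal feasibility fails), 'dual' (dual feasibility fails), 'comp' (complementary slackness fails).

Gradient of f: grad f(x) = Q x + c = (-7, 3)
Constraint values g_i(x) = a_i^T x - b_i:
  g_1((1, 3)) = 0
  g_2((1, 3)) = 0
Stationarity residual: grad f(x) + sum_i lambda_i a_i = (-3, 3)
  -> stationarity FAILS
Primal feasibility (all g_i <= 0): OK
Dual feasibility (all lambda_i >= 0): OK
Complementary slackness (lambda_i * g_i(x) = 0 for all i): OK

Verdict: the first failing condition is stationarity -> stat.

stat


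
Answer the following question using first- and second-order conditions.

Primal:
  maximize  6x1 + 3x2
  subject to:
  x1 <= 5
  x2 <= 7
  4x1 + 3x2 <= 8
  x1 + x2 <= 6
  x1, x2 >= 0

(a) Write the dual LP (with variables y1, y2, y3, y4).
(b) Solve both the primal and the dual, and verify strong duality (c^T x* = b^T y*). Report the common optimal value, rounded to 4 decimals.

The standard primal-dual pair for 'max c^T x s.t. A x <= b, x >= 0' is:
  Dual:  min b^T y  s.t.  A^T y >= c,  y >= 0.

So the dual LP is:
  minimize  5y1 + 7y2 + 8y3 + 6y4
  subject to:
    y1 + 4y3 + y4 >= 6
    y2 + 3y3 + y4 >= 3
    y1, y2, y3, y4 >= 0

Solving the primal: x* = (2, 0).
  primal value c^T x* = 12.
Solving the dual: y* = (0, 0, 1.5, 0).
  dual value b^T y* = 12.
Strong duality: c^T x* = b^T y*. Confirmed.

12


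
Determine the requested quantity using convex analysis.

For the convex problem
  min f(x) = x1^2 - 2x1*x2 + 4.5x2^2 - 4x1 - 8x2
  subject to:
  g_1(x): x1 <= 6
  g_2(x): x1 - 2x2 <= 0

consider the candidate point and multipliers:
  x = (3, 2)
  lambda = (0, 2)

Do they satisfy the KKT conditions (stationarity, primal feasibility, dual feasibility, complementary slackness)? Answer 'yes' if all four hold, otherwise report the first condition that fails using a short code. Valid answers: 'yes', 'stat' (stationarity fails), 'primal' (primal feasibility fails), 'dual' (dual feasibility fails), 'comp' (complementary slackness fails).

Gradient of f: grad f(x) = Q x + c = (-2, 4)
Constraint values g_i(x) = a_i^T x - b_i:
  g_1((3, 2)) = -3
  g_2((3, 2)) = -1
Stationarity residual: grad f(x) + sum_i lambda_i a_i = (0, 0)
  -> stationarity OK
Primal feasibility (all g_i <= 0): OK
Dual feasibility (all lambda_i >= 0): OK
Complementary slackness (lambda_i * g_i(x) = 0 for all i): FAILS

Verdict: the first failing condition is complementary_slackness -> comp.

comp


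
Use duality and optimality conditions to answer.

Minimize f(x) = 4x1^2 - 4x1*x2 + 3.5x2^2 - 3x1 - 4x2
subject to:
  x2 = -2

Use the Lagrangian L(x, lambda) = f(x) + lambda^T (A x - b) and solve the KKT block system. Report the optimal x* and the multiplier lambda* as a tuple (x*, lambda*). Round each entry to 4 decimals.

Form the Lagrangian:
  L(x, lambda) = (1/2) x^T Q x + c^T x + lambda^T (A x - b)
Stationarity (grad_x L = 0): Q x + c + A^T lambda = 0.
Primal feasibility: A x = b.

This gives the KKT block system:
  [ Q   A^T ] [ x     ]   [-c ]
  [ A    0  ] [ lambda ] = [ b ]

Solving the linear system:
  x*      = (-0.625, -2)
  lambda* = (15.5)
  f(x*)   = 20.4375

x* = (-0.625, -2), lambda* = (15.5)


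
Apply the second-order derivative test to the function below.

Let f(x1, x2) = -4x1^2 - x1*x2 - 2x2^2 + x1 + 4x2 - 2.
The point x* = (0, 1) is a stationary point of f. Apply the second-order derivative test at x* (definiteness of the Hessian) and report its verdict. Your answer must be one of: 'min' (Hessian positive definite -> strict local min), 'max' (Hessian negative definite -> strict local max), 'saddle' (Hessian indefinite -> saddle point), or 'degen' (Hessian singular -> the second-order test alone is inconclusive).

Compute the Hessian H = grad^2 f:
  H = [[-8, -1], [-1, -4]]
Verify stationarity: grad f(x*) = H x* + g = (0, 0).
Eigenvalues of H: -8.2361, -3.7639.
Both eigenvalues < 0, so H is negative definite -> x* is a strict local max.

max


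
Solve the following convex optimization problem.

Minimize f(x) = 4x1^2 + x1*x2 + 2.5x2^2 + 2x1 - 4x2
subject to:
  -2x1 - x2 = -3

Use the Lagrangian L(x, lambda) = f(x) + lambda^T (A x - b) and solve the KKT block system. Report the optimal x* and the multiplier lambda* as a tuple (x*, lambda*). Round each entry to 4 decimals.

Form the Lagrangian:
  L(x, lambda) = (1/2) x^T Q x + c^T x + lambda^T (A x - b)
Stationarity (grad_x L = 0): Q x + c + A^T lambda = 0.
Primal feasibility: A x = b.

This gives the KKT block system:
  [ Q   A^T ] [ x     ]   [-c ]
  [ A    0  ] [ lambda ] = [ b ]

Solving the linear system:
  x*      = (0.7083, 1.5833)
  lambda* = (4.625)
  f(x*)   = 4.4792

x* = (0.7083, 1.5833), lambda* = (4.625)


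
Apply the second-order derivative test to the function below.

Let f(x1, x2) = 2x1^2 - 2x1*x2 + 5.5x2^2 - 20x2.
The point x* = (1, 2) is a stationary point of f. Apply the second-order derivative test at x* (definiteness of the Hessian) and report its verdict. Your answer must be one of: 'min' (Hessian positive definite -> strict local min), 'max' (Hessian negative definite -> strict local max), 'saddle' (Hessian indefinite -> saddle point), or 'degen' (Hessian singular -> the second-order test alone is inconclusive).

Compute the Hessian H = grad^2 f:
  H = [[4, -2], [-2, 11]]
Verify stationarity: grad f(x*) = H x* + g = (0, 0).
Eigenvalues of H: 3.4689, 11.5311.
Both eigenvalues > 0, so H is positive definite -> x* is a strict local min.

min


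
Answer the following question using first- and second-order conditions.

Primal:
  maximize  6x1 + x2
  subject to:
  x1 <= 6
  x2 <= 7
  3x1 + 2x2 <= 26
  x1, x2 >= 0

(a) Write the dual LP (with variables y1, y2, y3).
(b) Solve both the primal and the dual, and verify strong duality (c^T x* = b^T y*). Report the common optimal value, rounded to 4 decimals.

The standard primal-dual pair for 'max c^T x s.t. A x <= b, x >= 0' is:
  Dual:  min b^T y  s.t.  A^T y >= c,  y >= 0.

So the dual LP is:
  minimize  6y1 + 7y2 + 26y3
  subject to:
    y1 + 3y3 >= 6
    y2 + 2y3 >= 1
    y1, y2, y3 >= 0

Solving the primal: x* = (6, 4).
  primal value c^T x* = 40.
Solving the dual: y* = (4.5, 0, 0.5).
  dual value b^T y* = 40.
Strong duality: c^T x* = b^T y*. Confirmed.

40


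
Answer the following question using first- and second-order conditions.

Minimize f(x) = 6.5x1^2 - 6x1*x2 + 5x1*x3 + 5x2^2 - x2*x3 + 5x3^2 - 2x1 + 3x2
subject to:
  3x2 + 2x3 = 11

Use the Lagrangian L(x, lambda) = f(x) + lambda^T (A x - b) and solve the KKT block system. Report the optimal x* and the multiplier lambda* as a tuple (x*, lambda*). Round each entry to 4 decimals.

Form the Lagrangian:
  L(x, lambda) = (1/2) x^T Q x + c^T x + lambda^T (A x - b)
Stationarity (grad_x L = 0): Q x + c + A^T lambda = 0.
Primal feasibility: A x = b.

This gives the KKT block system:
  [ Q   A^T ] [ x     ]   [-c ]
  [ A    0  ] [ lambda ] = [ b ]

Solving the linear system:
  x*      = (0.8675, 2.7243, 1.4136)
  lambda* = (-7.8747)
  f(x*)   = 46.5295

x* = (0.8675, 2.7243, 1.4136), lambda* = (-7.8747)


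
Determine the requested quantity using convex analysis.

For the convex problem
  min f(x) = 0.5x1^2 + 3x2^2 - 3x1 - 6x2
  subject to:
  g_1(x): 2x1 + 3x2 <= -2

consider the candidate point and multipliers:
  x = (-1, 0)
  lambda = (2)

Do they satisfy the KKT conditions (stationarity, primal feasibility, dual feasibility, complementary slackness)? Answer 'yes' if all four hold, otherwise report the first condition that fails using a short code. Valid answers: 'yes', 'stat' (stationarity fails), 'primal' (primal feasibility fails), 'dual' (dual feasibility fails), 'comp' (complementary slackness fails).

Gradient of f: grad f(x) = Q x + c = (-4, -6)
Constraint values g_i(x) = a_i^T x - b_i:
  g_1((-1, 0)) = 0
Stationarity residual: grad f(x) + sum_i lambda_i a_i = (0, 0)
  -> stationarity OK
Primal feasibility (all g_i <= 0): OK
Dual feasibility (all lambda_i >= 0): OK
Complementary slackness (lambda_i * g_i(x) = 0 for all i): OK

Verdict: yes, KKT holds.

yes


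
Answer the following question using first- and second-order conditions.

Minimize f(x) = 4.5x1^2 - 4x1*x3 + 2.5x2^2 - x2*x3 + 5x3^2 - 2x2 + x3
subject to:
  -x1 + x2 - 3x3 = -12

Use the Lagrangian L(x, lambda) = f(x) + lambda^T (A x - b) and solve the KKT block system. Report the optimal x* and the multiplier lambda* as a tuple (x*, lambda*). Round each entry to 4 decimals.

Form the Lagrangian:
  L(x, lambda) = (1/2) x^T Q x + c^T x + lambda^T (A x - b)
Stationarity (grad_x L = 0): Q x + c + A^T lambda = 0.
Primal feasibility: A x = b.

This gives the KKT block system:
  [ Q   A^T ] [ x     ]   [-c ]
  [ A    0  ] [ lambda ] = [ b ]

Solving the linear system:
  x*      = (2.2321, -0.5427, 3.0751)
  lambda* = (7.7884)
  f(x*)   = 48.8106

x* = (2.2321, -0.5427, 3.0751), lambda* = (7.7884)


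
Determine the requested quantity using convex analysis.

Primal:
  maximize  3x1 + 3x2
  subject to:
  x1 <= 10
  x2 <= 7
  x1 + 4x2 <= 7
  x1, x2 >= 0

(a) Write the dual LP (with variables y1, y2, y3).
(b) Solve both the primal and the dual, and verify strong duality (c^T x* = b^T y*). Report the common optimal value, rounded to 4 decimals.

The standard primal-dual pair for 'max c^T x s.t. A x <= b, x >= 0' is:
  Dual:  min b^T y  s.t.  A^T y >= c,  y >= 0.

So the dual LP is:
  minimize  10y1 + 7y2 + 7y3
  subject to:
    y1 + y3 >= 3
    y2 + 4y3 >= 3
    y1, y2, y3 >= 0

Solving the primal: x* = (7, 0).
  primal value c^T x* = 21.
Solving the dual: y* = (0, 0, 3).
  dual value b^T y* = 21.
Strong duality: c^T x* = b^T y*. Confirmed.

21


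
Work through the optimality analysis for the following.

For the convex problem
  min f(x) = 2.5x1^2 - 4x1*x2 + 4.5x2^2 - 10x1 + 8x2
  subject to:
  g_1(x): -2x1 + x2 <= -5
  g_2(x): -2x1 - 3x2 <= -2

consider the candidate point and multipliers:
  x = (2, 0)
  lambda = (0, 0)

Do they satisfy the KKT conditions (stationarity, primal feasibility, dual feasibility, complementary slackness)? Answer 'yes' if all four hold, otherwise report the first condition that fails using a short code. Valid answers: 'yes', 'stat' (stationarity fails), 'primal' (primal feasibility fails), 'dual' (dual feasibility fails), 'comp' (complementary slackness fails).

Gradient of f: grad f(x) = Q x + c = (0, 0)
Constraint values g_i(x) = a_i^T x - b_i:
  g_1((2, 0)) = 1
  g_2((2, 0)) = -2
Stationarity residual: grad f(x) + sum_i lambda_i a_i = (0, 0)
  -> stationarity OK
Primal feasibility (all g_i <= 0): FAILS
Dual feasibility (all lambda_i >= 0): OK
Complementary slackness (lambda_i * g_i(x) = 0 for all i): OK

Verdict: the first failing condition is primal_feasibility -> primal.

primal


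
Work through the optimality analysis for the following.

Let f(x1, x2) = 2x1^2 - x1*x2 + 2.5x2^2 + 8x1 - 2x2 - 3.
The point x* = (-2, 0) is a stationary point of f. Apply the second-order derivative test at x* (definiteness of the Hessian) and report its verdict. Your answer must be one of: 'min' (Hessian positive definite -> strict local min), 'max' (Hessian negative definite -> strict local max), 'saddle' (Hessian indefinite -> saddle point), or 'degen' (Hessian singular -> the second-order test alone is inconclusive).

Compute the Hessian H = grad^2 f:
  H = [[4, -1], [-1, 5]]
Verify stationarity: grad f(x*) = H x* + g = (0, 0).
Eigenvalues of H: 3.382, 5.618.
Both eigenvalues > 0, so H is positive definite -> x* is a strict local min.

min


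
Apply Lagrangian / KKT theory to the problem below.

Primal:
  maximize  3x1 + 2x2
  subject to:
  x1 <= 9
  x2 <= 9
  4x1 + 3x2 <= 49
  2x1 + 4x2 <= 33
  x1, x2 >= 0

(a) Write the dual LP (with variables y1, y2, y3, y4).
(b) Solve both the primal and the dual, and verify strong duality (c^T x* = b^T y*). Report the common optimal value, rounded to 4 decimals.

The standard primal-dual pair for 'max c^T x s.t. A x <= b, x >= 0' is:
  Dual:  min b^T y  s.t.  A^T y >= c,  y >= 0.

So the dual LP is:
  minimize  9y1 + 9y2 + 49y3 + 33y4
  subject to:
    y1 + 4y3 + 2y4 >= 3
    y2 + 3y3 + 4y4 >= 2
    y1, y2, y3, y4 >= 0

Solving the primal: x* = (9, 3.75).
  primal value c^T x* = 34.5.
Solving the dual: y* = (2, 0, 0, 0.5).
  dual value b^T y* = 34.5.
Strong duality: c^T x* = b^T y*. Confirmed.

34.5


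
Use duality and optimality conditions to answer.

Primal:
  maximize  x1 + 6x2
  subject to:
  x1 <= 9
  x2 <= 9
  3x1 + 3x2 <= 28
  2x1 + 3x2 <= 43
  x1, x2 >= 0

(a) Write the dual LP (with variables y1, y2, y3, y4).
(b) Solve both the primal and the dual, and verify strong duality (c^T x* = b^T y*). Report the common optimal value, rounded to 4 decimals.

The standard primal-dual pair for 'max c^T x s.t. A x <= b, x >= 0' is:
  Dual:  min b^T y  s.t.  A^T y >= c,  y >= 0.

So the dual LP is:
  minimize  9y1 + 9y2 + 28y3 + 43y4
  subject to:
    y1 + 3y3 + 2y4 >= 1
    y2 + 3y3 + 3y4 >= 6
    y1, y2, y3, y4 >= 0

Solving the primal: x* = (0.3333, 9).
  primal value c^T x* = 54.3333.
Solving the dual: y* = (0, 5, 0.3333, 0).
  dual value b^T y* = 54.3333.
Strong duality: c^T x* = b^T y*. Confirmed.

54.3333


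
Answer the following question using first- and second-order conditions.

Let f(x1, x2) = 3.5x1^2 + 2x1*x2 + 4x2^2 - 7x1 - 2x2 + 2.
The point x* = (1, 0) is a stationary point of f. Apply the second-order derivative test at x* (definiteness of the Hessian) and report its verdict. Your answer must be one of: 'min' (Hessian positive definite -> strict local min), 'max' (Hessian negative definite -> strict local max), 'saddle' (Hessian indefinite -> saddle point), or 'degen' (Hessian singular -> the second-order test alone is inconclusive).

Compute the Hessian H = grad^2 f:
  H = [[7, 2], [2, 8]]
Verify stationarity: grad f(x*) = H x* + g = (0, 0).
Eigenvalues of H: 5.4384, 9.5616.
Both eigenvalues > 0, so H is positive definite -> x* is a strict local min.

min


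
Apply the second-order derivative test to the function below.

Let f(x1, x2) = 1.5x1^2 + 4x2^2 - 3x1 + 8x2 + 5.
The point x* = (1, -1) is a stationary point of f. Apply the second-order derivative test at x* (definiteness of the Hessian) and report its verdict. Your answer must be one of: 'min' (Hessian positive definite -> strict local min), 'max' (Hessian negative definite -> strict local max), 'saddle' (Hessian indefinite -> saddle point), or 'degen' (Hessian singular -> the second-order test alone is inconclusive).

Compute the Hessian H = grad^2 f:
  H = [[3, 0], [0, 8]]
Verify stationarity: grad f(x*) = H x* + g = (0, 0).
Eigenvalues of H: 3, 8.
Both eigenvalues > 0, so H is positive definite -> x* is a strict local min.

min


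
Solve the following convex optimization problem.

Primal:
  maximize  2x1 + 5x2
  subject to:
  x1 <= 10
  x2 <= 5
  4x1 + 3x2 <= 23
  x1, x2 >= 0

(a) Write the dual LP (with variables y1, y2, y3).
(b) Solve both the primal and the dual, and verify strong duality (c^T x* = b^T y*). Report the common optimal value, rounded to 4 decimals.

The standard primal-dual pair for 'max c^T x s.t. A x <= b, x >= 0' is:
  Dual:  min b^T y  s.t.  A^T y >= c,  y >= 0.

So the dual LP is:
  minimize  10y1 + 5y2 + 23y3
  subject to:
    y1 + 4y3 >= 2
    y2 + 3y3 >= 5
    y1, y2, y3 >= 0

Solving the primal: x* = (2, 5).
  primal value c^T x* = 29.
Solving the dual: y* = (0, 3.5, 0.5).
  dual value b^T y* = 29.
Strong duality: c^T x* = b^T y*. Confirmed.

29
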